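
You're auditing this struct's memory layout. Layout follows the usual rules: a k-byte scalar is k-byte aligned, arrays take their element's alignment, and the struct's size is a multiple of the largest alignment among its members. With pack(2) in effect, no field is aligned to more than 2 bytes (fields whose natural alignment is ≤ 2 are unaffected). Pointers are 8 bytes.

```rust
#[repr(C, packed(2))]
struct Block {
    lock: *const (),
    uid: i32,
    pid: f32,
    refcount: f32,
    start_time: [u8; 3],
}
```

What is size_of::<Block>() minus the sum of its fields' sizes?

@0: lock [8B, align 2] → 8
@8: uid [4B, align 2] → 12
@12: pid [4B, align 2] → 16
@16: refcount [4B, align 2] → 20
@20: start_time [3B, align 1] → 23
+1 tail pad (align 2)
size 24, align 2
data bytes 23, size 24 → padding 1

1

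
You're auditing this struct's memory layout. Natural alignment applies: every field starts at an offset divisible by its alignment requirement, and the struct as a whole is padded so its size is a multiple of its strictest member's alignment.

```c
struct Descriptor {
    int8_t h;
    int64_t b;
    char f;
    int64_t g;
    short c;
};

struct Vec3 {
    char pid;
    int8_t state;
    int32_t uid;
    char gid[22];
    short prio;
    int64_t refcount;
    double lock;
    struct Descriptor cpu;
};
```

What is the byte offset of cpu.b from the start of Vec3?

Descriptor: @0: h [1B, align 1] → 1; +7 pad (align 8); @8: b [8B, align 8] → 16; @16: f [1B, align 1] → 17; +7 pad (align 8); @24: g [8B, align 8] → 32; @32: c [2B, align 2] → 34; +6 tail pad (align 8); size 40, align 8
@0: pid [1B, align 1] → 1
@1: state [1B, align 1] → 2
+2 pad (align 4)
@4: uid [4B, align 4] → 8
@8: gid [22B, align 1] → 30
@30: prio [2B, align 2] → 32
@32: refcount [8B, align 8] → 40
@40: lock [8B, align 8] → 48
@48: cpu [40B, align 8] → 88
within Descriptor: b at 8
48 + 8 = 56

56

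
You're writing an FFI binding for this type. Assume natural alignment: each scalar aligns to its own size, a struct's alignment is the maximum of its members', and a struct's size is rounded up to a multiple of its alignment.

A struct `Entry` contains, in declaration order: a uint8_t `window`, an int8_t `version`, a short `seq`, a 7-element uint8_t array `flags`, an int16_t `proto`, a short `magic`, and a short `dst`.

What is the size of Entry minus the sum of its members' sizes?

1

window at 0 (size 1, align 1) → ends 1
version at 1 (size 1, align 1) → ends 2
seq at 2 (size 2, align 2) → ends 4
flags at 4 (size 7, align 1) → ends 11
pad 1 to align 2 for proto
proto at 12 (size 2, align 2) → ends 14
magic at 14 (size 2, align 2) → ends 16
dst at 16 (size 2, align 2) → ends 18
total 18 bytes, alignment 2
data bytes 17, size 18 → padding 1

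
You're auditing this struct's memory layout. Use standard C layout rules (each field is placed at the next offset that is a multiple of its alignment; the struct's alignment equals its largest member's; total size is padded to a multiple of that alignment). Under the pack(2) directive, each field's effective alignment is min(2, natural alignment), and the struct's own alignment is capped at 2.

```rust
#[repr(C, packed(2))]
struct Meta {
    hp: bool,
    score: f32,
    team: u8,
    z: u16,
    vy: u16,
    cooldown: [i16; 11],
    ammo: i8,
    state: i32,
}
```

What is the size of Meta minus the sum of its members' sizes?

0..1  hp  (1B, 1-aligned)
1..2  -- padding (1B)
2..6  score  (4B, 2-aligned)
6..7  team  (1B, 1-aligned)
7..8  -- padding (1B)
8..10  z  (2B, 2-aligned)
10..12  vy  (2B, 2-aligned)
12..34  cooldown  (22B, 2-aligned)
34..35  ammo  (1B, 1-aligned)
35..36  -- padding (1B)
36..40  state  (4B, 2-aligned)
sizeof = 40, alignof = 2
data bytes 37, size 40 → padding 3

3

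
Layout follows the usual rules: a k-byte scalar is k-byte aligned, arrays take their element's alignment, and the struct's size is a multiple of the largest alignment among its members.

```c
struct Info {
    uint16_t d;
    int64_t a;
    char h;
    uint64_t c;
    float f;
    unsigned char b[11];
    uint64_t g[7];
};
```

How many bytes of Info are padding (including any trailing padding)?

@0: d [2B, align 2] → 2
+6 pad (align 8)
@8: a [8B, align 8] → 16
@16: h [1B, align 1] → 17
+7 pad (align 8)
@24: c [8B, align 8] → 32
@32: f [4B, align 4] → 36
@36: b [11B, align 1] → 47
+1 pad (align 8)
@48: g [56B, align 8] → 104
size 104, align 8
data bytes 90, size 104 → padding 14

14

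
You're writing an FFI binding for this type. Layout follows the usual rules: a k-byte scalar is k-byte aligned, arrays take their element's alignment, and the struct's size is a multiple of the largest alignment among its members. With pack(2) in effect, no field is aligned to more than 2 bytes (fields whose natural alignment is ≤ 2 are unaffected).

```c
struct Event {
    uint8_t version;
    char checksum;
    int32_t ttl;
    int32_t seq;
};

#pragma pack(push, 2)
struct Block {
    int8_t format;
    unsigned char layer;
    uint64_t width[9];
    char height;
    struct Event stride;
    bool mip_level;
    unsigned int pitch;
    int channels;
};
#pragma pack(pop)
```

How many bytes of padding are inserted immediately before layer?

Event: @0: version [1B, align 1] → 1; @1: checksum [1B, align 1] → 2; +2 pad (align 4); @4: ttl [4B, align 4] → 8; @8: seq [4B, align 4] → 12; size 12, align 4
@0: format [1B, align 1] → 1
@1: layer [1B, align 1] → 2

0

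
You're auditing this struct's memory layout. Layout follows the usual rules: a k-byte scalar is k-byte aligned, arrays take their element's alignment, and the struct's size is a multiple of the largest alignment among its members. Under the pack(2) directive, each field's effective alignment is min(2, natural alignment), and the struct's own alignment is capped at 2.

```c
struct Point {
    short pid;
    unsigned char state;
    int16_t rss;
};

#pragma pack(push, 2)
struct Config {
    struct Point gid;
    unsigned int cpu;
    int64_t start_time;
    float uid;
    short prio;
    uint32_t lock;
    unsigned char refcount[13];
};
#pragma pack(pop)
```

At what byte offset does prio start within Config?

22

Point: pid at 0 (size 2, align 2) → ends 2; state at 2 (size 1, align 1) → ends 3; pad 1 to align 2 for rss; rss at 4 (size 2, align 2) → ends 6; total 6 bytes, alignment 2
gid at 0 (size 6, align 2) → ends 6
cpu at 6 (size 4, align 2) → ends 10
start_time at 10 (size 8, align 2) → ends 18
uid at 18 (size 4, align 2) → ends 22
prio at 22 (size 2, align 2) → ends 24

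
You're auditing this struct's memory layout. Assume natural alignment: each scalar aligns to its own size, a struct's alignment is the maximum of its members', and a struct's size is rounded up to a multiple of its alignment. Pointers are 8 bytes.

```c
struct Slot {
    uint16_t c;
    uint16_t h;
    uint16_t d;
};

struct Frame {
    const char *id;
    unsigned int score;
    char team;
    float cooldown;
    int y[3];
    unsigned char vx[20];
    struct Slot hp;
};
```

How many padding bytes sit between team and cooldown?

Slot: @0: c [2B, align 2] → 2; @2: h [2B, align 2] → 4; @4: d [2B, align 2] → 6; size 6, align 2
@0: id [8B, align 8] → 8
@8: score [4B, align 4] → 12
@12: team [1B, align 1] → 13
+3 pad (align 4)
@16: cooldown [4B, align 4] → 20

3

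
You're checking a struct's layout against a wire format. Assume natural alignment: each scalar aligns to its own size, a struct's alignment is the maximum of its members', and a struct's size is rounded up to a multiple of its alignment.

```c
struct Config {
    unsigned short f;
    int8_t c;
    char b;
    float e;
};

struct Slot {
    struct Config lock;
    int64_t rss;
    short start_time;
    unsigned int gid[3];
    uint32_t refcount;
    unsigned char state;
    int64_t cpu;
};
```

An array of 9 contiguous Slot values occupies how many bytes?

Config: @0: f [2B, align 2] → 2; @2: c [1B, align 1] → 3; @3: b [1B, align 1] → 4; @4: e [4B, align 4] → 8; size 8, align 4
@0: lock [8B, align 4] → 8
@8: rss [8B, align 8] → 16
@16: start_time [2B, align 2] → 18
+2 pad (align 4)
@20: gid [12B, align 4] → 32
@32: refcount [4B, align 4] → 36
@36: state [1B, align 1] → 37
+3 pad (align 8)
@40: cpu [8B, align 8] → 48
size 48, align 8
array of 9: 9 × 48 = 432

432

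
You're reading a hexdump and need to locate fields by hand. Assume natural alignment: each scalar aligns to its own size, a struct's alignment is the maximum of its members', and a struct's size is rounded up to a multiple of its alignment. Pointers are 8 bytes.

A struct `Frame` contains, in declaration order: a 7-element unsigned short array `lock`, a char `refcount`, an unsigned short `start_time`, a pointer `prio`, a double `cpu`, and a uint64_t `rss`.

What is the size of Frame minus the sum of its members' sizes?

7

lock at 0 (size 14, align 2) → ends 14
refcount at 14 (size 1, align 1) → ends 15
pad 1 to align 2 for start_time
start_time at 16 (size 2, align 2) → ends 18
pad 6 to align 8 for prio
prio at 24 (size 8, align 8) → ends 32
cpu at 32 (size 8, align 8) → ends 40
rss at 40 (size 8, align 8) → ends 48
total 48 bytes, alignment 8
data bytes 41, size 48 → padding 7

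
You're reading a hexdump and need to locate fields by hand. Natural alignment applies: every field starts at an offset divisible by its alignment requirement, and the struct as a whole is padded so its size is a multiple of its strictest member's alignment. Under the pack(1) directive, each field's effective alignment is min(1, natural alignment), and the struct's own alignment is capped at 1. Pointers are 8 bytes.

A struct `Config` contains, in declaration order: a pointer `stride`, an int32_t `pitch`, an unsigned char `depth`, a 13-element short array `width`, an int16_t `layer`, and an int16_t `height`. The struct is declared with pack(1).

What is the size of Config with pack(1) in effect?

43

0..8  stride  (8B, 1-aligned)
8..12  pitch  (4B, 1-aligned)
12..13  depth  (1B, 1-aligned)
13..39  width  (26B, 1-aligned)
39..41  layer  (2B, 1-aligned)
41..43  height  (2B, 1-aligned)
sizeof = 43, alignof = 1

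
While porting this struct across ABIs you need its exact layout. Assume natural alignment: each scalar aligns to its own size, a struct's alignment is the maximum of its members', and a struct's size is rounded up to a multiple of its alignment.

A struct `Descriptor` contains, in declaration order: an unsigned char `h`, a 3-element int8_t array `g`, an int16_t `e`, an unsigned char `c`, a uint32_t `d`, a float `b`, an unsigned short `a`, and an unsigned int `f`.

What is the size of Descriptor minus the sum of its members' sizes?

3

@0: h [1B, align 1] → 1
@1: g [3B, align 1] → 4
@4: e [2B, align 2] → 6
@6: c [1B, align 1] → 7
+1 pad (align 4)
@8: d [4B, align 4] → 12
@12: b [4B, align 4] → 16
@16: a [2B, align 2] → 18
+2 pad (align 4)
@20: f [4B, align 4] → 24
size 24, align 4
data bytes 21, size 24 → padding 3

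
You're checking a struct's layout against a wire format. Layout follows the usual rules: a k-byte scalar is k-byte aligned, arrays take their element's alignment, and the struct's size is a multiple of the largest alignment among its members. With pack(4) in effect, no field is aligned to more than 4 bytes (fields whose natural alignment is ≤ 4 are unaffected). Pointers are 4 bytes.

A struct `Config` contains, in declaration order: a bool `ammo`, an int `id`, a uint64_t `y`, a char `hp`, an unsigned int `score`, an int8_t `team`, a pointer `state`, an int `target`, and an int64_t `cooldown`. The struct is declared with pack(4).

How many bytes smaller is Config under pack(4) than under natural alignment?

4

natural layout:
  @0: ammo [1B, align 1] → 1
  +3 pad (align 4)
  @4: id [4B, align 4] → 8
  @8: y [8B, align 8] → 16
  @16: hp [1B, align 1] → 17
  +3 pad (align 4)
  @20: score [4B, align 4] → 24
  @24: team [1B, align 1] → 25
  +3 pad (align 4)
  @28: state [4B, align 4] → 32
  @32: target [4B, align 4] → 36
  +4 pad (align 8)
  @40: cooldown [8B, align 8] → 48
  size 48, align 8
packed(4) layout:
  @0: ammo [1B, align 1] → 1
  +3 pad (align 4)
  @4: id [4B, align 4] → 8
  @8: y [8B, align 4] → 16
  @16: hp [1B, align 1] → 17
  +3 pad (align 4)
  @20: score [4B, align 4] → 24
  @24: team [1B, align 1] → 25
  +3 pad (align 4)
  @28: state [4B, align 4] → 32
  @32: target [4B, align 4] → 36
  @36: cooldown [8B, align 4] → 44
  size 44, align 4
48 − 44 = 4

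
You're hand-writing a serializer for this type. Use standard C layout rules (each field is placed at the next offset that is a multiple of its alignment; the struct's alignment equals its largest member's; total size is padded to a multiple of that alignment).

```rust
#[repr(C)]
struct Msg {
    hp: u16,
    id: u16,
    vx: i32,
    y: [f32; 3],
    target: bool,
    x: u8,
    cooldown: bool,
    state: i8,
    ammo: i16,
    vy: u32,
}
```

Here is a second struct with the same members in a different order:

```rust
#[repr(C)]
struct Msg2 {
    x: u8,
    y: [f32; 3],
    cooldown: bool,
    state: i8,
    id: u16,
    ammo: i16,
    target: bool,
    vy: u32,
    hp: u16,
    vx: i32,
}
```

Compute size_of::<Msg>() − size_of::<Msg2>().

@0: hp [2B, align 2] → 2
@2: id [2B, align 2] → 4
@4: vx [4B, align 4] → 8
@8: y [12B, align 4] → 20
@20: target [1B, align 1] → 21
@21: x [1B, align 1] → 22
@22: cooldown [1B, align 1] → 23
@23: state [1B, align 1] → 24
@24: ammo [2B, align 2] → 26
+2 pad (align 4)
@28: vy [4B, align 4] → 32
size 32, align 4
— Msg2 —
@0: x [1B, align 1] → 1
+3 pad (align 4)
@4: y [12B, align 4] → 16
@16: cooldown [1B, align 1] → 17
@17: state [1B, align 1] → 18
@18: id [2B, align 2] → 20
@20: ammo [2B, align 2] → 22
@22: target [1B, align 1] → 23
+1 pad (align 4)
@24: vy [4B, align 4] → 28
@28: hp [2B, align 2] → 30
+2 pad (align 4)
@32: vx [4B, align 4] → 36
size 36, align 4
32 − 36 = -4

-4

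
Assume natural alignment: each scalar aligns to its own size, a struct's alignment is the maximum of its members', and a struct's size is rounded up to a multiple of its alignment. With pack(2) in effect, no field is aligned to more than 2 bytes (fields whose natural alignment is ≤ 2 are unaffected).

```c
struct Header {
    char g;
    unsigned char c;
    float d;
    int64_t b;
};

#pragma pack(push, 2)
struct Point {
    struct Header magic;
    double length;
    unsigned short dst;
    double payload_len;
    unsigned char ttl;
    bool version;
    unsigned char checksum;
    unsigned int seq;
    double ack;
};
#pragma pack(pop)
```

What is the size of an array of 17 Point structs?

850

Header: @0: g [1B, align 1] → 1; @1: c [1B, align 1] → 2; +2 pad (align 4); @4: d [4B, align 4] → 8; @8: b [8B, align 8] → 16; size 16, align 8
@0: magic [16B, align 2] → 16
@16: length [8B, align 2] → 24
@24: dst [2B, align 2] → 26
@26: payload_len [8B, align 2] → 34
@34: ttl [1B, align 1] → 35
@35: version [1B, align 1] → 36
@36: checksum [1B, align 1] → 37
+1 pad (align 2)
@38: seq [4B, align 2] → 42
@42: ack [8B, align 2] → 50
size 50, align 2
array of 17: 17 × 50 = 850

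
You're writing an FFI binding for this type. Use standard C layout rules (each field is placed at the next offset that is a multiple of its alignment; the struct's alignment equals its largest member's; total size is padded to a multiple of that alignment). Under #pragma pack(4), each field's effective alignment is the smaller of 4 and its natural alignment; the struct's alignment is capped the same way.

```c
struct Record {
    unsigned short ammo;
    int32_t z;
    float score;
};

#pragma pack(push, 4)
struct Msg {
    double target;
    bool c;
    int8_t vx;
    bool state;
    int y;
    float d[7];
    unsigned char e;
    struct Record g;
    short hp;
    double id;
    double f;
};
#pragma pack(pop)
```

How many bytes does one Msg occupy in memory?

Record: @0: ammo [2B, align 2] → 2; +2 pad (align 4); @4: z [4B, align 4] → 8; @8: score [4B, align 4] → 12; size 12, align 4
@0: target [8B, align 4] → 8
@8: c [1B, align 1] → 9
@9: vx [1B, align 1] → 10
@10: state [1B, align 1] → 11
+1 pad (align 4)
@12: y [4B, align 4] → 16
@16: d [28B, align 4] → 44
@44: e [1B, align 1] → 45
+3 pad (align 4)
@48: g [12B, align 4] → 60
@60: hp [2B, align 2] → 62
+2 pad (align 4)
@64: id [8B, align 4] → 72
@72: f [8B, align 4] → 80
size 80, align 4

80 bytes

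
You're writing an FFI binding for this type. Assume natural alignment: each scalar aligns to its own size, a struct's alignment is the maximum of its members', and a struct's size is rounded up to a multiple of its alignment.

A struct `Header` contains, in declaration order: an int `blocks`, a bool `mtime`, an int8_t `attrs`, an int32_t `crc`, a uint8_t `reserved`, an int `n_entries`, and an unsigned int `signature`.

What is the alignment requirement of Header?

4

member alignments: blocks=4, mtime=1, attrs=1, crc=4, reserved=1, n_entries=4, signature=4
max = 4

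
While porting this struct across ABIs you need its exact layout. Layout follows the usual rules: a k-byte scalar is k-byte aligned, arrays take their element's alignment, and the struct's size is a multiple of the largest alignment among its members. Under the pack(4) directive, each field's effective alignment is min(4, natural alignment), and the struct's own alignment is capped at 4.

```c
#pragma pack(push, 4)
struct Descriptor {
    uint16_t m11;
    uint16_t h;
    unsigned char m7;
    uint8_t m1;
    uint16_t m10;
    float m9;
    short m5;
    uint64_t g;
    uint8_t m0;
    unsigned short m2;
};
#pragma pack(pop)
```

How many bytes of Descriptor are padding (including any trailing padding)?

3

@0: m11 [2B, align 2] → 2
@2: h [2B, align 2] → 4
@4: m7 [1B, align 1] → 5
@5: m1 [1B, align 1] → 6
@6: m10 [2B, align 2] → 8
@8: m9 [4B, align 4] → 12
@12: m5 [2B, align 2] → 14
+2 pad (align 4)
@16: g [8B, align 4] → 24
@24: m0 [1B, align 1] → 25
+1 pad (align 2)
@26: m2 [2B, align 2] → 28
size 28, align 4
data bytes 25, size 28 → padding 3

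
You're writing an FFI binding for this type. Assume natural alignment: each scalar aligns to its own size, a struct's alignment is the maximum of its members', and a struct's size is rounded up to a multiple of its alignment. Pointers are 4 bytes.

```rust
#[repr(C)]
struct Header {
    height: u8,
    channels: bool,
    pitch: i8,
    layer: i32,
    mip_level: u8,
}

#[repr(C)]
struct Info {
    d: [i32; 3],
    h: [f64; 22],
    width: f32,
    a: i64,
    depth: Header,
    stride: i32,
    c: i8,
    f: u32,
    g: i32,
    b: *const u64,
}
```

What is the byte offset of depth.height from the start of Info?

Header: 0..1  height  (1B, 1-aligned); 1..2  channels  (1B, 1-aligned); 2..3  pitch  (1B, 1-aligned); 3..4  -- padding (1B); 4..8  layer  (4B, 4-aligned); 8..9  mip_level  (1B, 1-aligned); 9..12  -- tail padding (3B); sizeof = 12, alignof = 4
0..12  d  (12B, 4-aligned)
12..16  -- padding (4B)
16..192  h  (176B, 8-aligned)
192..196  width  (4B, 4-aligned)
196..200  -- padding (4B)
200..208  a  (8B, 8-aligned)
208..220  depth  (12B, 4-aligned)
within Header: height at 0
208 + 0 = 208

208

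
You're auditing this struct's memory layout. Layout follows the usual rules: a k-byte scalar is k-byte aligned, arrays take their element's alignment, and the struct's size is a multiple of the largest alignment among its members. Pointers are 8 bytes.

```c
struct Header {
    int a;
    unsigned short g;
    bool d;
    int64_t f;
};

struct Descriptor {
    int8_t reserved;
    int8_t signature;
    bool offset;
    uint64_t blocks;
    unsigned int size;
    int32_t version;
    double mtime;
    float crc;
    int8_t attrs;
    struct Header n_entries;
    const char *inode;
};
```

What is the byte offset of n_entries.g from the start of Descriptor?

Header: 0..4  a  (4B, 4-aligned); 4..6  g  (2B, 2-aligned); 6..7  d  (1B, 1-aligned); 7..8  -- padding (1B); 8..16  f  (8B, 8-aligned); sizeof = 16, alignof = 8
0..1  reserved  (1B, 1-aligned)
1..2  signature  (1B, 1-aligned)
2..3  offset  (1B, 1-aligned)
3..8  -- padding (5B)
8..16  blocks  (8B, 8-aligned)
16..20  size  (4B, 4-aligned)
20..24  version  (4B, 4-aligned)
24..32  mtime  (8B, 8-aligned)
32..36  crc  (4B, 4-aligned)
36..37  attrs  (1B, 1-aligned)
37..40  -- padding (3B)
40..56  n_entries  (16B, 8-aligned)
within Header: g at 4
40 + 4 = 44

44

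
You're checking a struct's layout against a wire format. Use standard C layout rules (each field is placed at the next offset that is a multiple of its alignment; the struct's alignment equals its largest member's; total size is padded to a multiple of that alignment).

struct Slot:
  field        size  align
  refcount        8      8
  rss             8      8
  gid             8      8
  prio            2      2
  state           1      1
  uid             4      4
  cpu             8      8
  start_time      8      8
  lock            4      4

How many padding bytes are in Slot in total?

0..8  refcount  (8B, 8-aligned)
8..16  rss  (8B, 8-aligned)
16..24  gid  (8B, 8-aligned)
24..26  prio  (2B, 2-aligned)
26..27  state  (1B, 1-aligned)
27..28  -- padding (1B)
28..32  uid  (4B, 4-aligned)
32..40  cpu  (8B, 8-aligned)
40..48  start_time  (8B, 8-aligned)
48..52  lock  (4B, 4-aligned)
52..56  -- tail padding (4B)
sizeof = 56, alignof = 8
data bytes 51, size 56 → padding 5

5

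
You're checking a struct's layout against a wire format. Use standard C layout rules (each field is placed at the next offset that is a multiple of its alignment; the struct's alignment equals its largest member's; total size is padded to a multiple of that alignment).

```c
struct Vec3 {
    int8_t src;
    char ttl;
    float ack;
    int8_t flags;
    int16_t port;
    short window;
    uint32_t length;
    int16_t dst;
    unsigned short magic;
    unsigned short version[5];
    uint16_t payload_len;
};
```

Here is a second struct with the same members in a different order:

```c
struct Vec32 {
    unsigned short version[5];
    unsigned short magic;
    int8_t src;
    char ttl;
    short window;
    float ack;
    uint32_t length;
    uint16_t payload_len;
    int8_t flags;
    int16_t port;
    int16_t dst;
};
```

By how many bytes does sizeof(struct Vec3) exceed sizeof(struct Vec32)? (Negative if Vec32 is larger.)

@0: src [1B, align 1] → 1
@1: ttl [1B, align 1] → 2
+2 pad (align 4)
@4: ack [4B, align 4] → 8
@8: flags [1B, align 1] → 9
+1 pad (align 2)
@10: port [2B, align 2] → 12
@12: window [2B, align 2] → 14
+2 pad (align 4)
@16: length [4B, align 4] → 20
@20: dst [2B, align 2] → 22
@22: magic [2B, align 2] → 24
@24: version [10B, align 2] → 34
@34: payload_len [2B, align 2] → 36
size 36, align 4
— Vec32 —
@0: version [10B, align 2] → 10
@10: magic [2B, align 2] → 12
@12: src [1B, align 1] → 13
@13: ttl [1B, align 1] → 14
@14: window [2B, align 2] → 16
@16: ack [4B, align 4] → 20
@20: length [4B, align 4] → 24
@24: payload_len [2B, align 2] → 26
@26: flags [1B, align 1] → 27
+1 pad (align 2)
@28: port [2B, align 2] → 30
@30: dst [2B, align 2] → 32
size 32, align 4
36 − 32 = 4

4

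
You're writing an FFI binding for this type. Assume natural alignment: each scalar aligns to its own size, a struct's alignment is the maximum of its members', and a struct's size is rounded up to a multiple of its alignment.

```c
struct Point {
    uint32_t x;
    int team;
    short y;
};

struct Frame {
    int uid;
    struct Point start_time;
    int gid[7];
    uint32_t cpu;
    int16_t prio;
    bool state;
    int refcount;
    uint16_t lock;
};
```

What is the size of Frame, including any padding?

Point: 0..4  x  (4B, 4-aligned); 4..8  team  (4B, 4-aligned); 8..10  y  (2B, 2-aligned); 10..12  -- tail padding (2B); sizeof = 12, alignof = 4
0..4  uid  (4B, 4-aligned)
4..16  start_time  (12B, 4-aligned)
16..44  gid  (28B, 4-aligned)
44..48  cpu  (4B, 4-aligned)
48..50  prio  (2B, 2-aligned)
50..51  state  (1B, 1-aligned)
51..52  -- padding (1B)
52..56  refcount  (4B, 4-aligned)
56..58  lock  (2B, 2-aligned)
58..60  -- tail padding (2B)
sizeof = 60, alignof = 4

60 bytes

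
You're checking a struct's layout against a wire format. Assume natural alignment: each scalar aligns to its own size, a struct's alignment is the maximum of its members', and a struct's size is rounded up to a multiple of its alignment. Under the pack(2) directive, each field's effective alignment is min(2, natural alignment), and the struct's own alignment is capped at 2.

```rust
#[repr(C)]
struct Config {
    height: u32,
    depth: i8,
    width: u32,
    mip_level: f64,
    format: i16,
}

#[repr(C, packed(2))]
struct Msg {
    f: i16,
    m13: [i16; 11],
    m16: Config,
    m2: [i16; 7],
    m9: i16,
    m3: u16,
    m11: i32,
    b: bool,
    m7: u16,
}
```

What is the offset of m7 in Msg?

80

Config: 0..4  height  (4B, 4-aligned); 4..5  depth  (1B, 1-aligned); 5..8  -- padding (3B); 8..12  width  (4B, 4-aligned); 12..16  -- padding (4B); 16..24  mip_level  (8B, 8-aligned); 24..26  format  (2B, 2-aligned); 26..32  -- tail padding (6B); sizeof = 32, alignof = 8
0..2  f  (2B, 2-aligned)
2..24  m13  (22B, 2-aligned)
24..56  m16  (32B, 2-aligned)
56..70  m2  (14B, 2-aligned)
70..72  m9  (2B, 2-aligned)
72..74  m3  (2B, 2-aligned)
74..78  m11  (4B, 2-aligned)
78..79  b  (1B, 1-aligned)
79..80  -- padding (1B)
80..82  m7  (2B, 2-aligned)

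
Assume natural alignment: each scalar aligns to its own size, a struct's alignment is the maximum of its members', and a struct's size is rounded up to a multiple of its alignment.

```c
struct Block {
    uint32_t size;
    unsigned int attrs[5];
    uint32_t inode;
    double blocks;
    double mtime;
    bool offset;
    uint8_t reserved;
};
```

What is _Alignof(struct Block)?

member alignments: size=4, attrs=4, inode=4, blocks=8, mtime=8, offset=1, reserved=1
max = 8

8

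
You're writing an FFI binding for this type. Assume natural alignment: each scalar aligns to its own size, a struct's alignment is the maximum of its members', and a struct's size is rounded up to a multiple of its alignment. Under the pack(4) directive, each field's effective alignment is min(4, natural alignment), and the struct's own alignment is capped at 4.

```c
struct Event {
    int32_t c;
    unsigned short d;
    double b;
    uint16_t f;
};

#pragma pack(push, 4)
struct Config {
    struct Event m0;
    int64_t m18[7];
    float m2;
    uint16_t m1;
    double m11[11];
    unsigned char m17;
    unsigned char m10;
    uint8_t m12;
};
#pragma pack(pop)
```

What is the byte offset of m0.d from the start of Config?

Event: 0..4  c  (4B, 4-aligned); 4..6  d  (2B, 2-aligned); 6..8  -- padding (2B); 8..16  b  (8B, 8-aligned); 16..18  f  (2B, 2-aligned); 18..24  -- tail padding (6B); sizeof = 24, alignof = 8
0..24  m0  (24B, 4-aligned)
within Event: d at 4
0 + 4 = 4

4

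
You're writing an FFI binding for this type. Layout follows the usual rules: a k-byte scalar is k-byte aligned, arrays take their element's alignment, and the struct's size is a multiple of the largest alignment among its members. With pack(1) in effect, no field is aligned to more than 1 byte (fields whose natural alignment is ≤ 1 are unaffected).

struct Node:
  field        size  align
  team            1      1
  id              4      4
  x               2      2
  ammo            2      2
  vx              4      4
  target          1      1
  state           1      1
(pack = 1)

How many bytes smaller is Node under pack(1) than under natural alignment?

5

natural layout:
  @0: team [1B, align 1] → 1
  +3 pad (align 4)
  @4: id [4B, align 4] → 8
  @8: x [2B, align 2] → 10
  @10: ammo [2B, align 2] → 12
  @12: vx [4B, align 4] → 16
  @16: target [1B, align 1] → 17
  @17: state [1B, align 1] → 18
  +2 tail pad (align 4)
  size 20, align 4
packed(1) layout:
  @0: team [1B, align 1] → 1
  @1: id [4B, align 1] → 5
  @5: x [2B, align 1] → 7
  @7: ammo [2B, align 1] → 9
  @9: vx [4B, align 1] → 13
  @13: target [1B, align 1] → 14
  @14: state [1B, align 1] → 15
  size 15, align 1
20 − 15 = 5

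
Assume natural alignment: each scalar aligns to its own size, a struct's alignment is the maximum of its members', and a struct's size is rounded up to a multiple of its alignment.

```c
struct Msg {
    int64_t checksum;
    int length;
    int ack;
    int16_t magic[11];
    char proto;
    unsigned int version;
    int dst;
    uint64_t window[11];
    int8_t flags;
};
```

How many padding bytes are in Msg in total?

0..8  checksum  (8B, 8-aligned)
8..12  length  (4B, 4-aligned)
12..16  ack  (4B, 4-aligned)
16..38  magic  (22B, 2-aligned)
38..39  proto  (1B, 1-aligned)
39..40  -- padding (1B)
40..44  version  (4B, 4-aligned)
44..48  dst  (4B, 4-aligned)
48..136  window  (88B, 8-aligned)
136..137  flags  (1B, 1-aligned)
137..144  -- tail padding (7B)
sizeof = 144, alignof = 8
data bytes 136, size 144 → padding 8

8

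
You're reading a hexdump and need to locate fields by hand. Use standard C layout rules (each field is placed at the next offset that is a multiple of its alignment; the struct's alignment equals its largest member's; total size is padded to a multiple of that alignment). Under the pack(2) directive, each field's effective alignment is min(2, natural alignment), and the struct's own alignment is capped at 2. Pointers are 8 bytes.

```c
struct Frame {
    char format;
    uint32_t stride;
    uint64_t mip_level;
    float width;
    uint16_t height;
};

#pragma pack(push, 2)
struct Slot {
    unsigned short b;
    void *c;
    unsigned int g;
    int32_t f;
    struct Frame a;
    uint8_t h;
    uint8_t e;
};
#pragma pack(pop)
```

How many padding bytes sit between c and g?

Frame: format at 0 (size 1, align 1) → ends 1; pad 3 to align 4 for stride; stride at 4 (size 4, align 4) → ends 8; mip_level at 8 (size 8, align 8) → ends 16; width at 16 (size 4, align 4) → ends 20; height at 20 (size 2, align 2) → ends 22; tail pad 2 to reach multiple of 8; total 24 bytes, alignment 8
b at 0 (size 2, align 2) → ends 2
c at 2 (size 8, align 2) → ends 10
g at 10 (size 4, align 2) → ends 14

0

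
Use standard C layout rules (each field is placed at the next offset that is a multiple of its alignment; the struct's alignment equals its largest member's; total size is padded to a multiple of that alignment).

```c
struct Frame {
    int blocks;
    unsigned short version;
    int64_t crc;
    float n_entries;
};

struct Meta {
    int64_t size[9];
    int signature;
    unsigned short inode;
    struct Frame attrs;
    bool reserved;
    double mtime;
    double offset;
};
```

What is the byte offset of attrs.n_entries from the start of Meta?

Frame: blocks at 0 (size 4, align 4) → ends 4; version at 4 (size 2, align 2) → ends 6; pad 2 to align 8 for crc; crc at 8 (size 8, align 8) → ends 16; n_entries at 16 (size 4, align 4) → ends 20; tail pad 4 to reach multiple of 8; total 24 bytes, alignment 8
size at 0 (size 72, align 8) → ends 72
signature at 72 (size 4, align 4) → ends 76
inode at 76 (size 2, align 2) → ends 78
pad 2 to align 8 for attrs
attrs at 80 (size 24, align 8) → ends 104
within Frame: n_entries at 16
80 + 16 = 96

96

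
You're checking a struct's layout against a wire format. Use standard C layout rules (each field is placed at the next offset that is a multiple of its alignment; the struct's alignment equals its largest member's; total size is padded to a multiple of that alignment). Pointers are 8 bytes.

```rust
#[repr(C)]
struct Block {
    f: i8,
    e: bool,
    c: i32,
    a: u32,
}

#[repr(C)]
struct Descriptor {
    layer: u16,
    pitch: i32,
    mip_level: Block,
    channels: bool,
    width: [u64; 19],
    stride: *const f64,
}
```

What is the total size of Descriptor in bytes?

Block: f at 0 (size 1, align 1) → ends 1; e at 1 (size 1, align 1) → ends 2; pad 2 to align 4 for c; c at 4 (size 4, align 4) → ends 8; a at 8 (size 4, align 4) → ends 12; total 12 bytes, alignment 4
layer at 0 (size 2, align 2) → ends 2
pad 2 to align 4 for pitch
pitch at 4 (size 4, align 4) → ends 8
mip_level at 8 (size 12, align 4) → ends 20
channels at 20 (size 1, align 1) → ends 21
pad 3 to align 8 for width
width at 24 (size 152, align 8) → ends 176
stride at 176 (size 8, align 8) → ends 184
total 184 bytes, alignment 8

184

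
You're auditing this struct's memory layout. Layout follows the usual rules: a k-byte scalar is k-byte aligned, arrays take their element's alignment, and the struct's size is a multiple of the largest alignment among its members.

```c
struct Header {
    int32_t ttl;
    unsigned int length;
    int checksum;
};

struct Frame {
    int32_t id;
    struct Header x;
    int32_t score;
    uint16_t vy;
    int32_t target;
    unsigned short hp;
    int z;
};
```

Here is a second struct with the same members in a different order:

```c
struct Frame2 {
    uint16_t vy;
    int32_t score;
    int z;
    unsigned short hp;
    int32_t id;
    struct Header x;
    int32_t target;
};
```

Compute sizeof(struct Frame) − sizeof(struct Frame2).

0

Header: ttl at 0 (size 4, align 4) → ends 4; length at 4 (size 4, align 4) → ends 8; checksum at 8 (size 4, align 4) → ends 12; total 12 bytes, alignment 4
id at 0 (size 4, align 4) → ends 4
x at 4 (size 12, align 4) → ends 16
score at 16 (size 4, align 4) → ends 20
vy at 20 (size 2, align 2) → ends 22
pad 2 to align 4 for target
target at 24 (size 4, align 4) → ends 28
hp at 28 (size 2, align 2) → ends 30
pad 2 to align 4 for z
z at 32 (size 4, align 4) → ends 36
total 36 bytes, alignment 4
— Frame2 —
vy at 0 (size 2, align 2) → ends 2
pad 2 to align 4 for score
score at 4 (size 4, align 4) → ends 8
z at 8 (size 4, align 4) → ends 12
hp at 12 (size 2, align 2) → ends 14
pad 2 to align 4 for id
id at 16 (size 4, align 4) → ends 20
x at 20 (size 12, align 4) → ends 32
target at 32 (size 4, align 4) → ends 36
total 36 bytes, alignment 4
36 − 36 = 0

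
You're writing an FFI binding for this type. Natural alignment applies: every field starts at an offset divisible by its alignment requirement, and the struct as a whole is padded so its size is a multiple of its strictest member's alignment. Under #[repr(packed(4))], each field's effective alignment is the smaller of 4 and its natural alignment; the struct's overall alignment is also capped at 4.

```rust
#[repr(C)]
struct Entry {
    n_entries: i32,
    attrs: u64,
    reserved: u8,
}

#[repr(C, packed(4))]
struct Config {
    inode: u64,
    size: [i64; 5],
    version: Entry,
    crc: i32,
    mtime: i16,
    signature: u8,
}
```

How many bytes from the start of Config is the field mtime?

76

Entry: @0: n_entries [4B, align 4] → 4; +4 pad (align 8); @8: attrs [8B, align 8] → 16; @16: reserved [1B, align 1] → 17; +7 tail pad (align 8); size 24, align 8
@0: inode [8B, align 4] → 8
@8: size [40B, align 4] → 48
@48: version [24B, align 4] → 72
@72: crc [4B, align 4] → 76
@76: mtime [2B, align 2] → 78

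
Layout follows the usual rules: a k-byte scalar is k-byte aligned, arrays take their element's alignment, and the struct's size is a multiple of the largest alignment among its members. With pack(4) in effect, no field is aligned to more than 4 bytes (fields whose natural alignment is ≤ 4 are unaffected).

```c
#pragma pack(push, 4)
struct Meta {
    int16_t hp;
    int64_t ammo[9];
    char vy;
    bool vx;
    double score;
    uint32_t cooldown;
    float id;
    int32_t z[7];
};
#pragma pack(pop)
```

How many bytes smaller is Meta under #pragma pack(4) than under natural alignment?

natural layout:
  0..2  hp  (2B, 2-aligned)
  2..8  -- padding (6B)
  8..80  ammo  (72B, 8-aligned)
  80..81  vy  (1B, 1-aligned)
  81..82  vx  (1B, 1-aligned)
  82..88  -- padding (6B)
  88..96  score  (8B, 8-aligned)
  96..100  cooldown  (4B, 4-aligned)
  100..104  id  (4B, 4-aligned)
  104..132  z  (28B, 4-aligned)
  132..136  -- tail padding (4B)
  sizeof = 136, alignof = 8
packed(4) layout:
  0..2  hp  (2B, 2-aligned)
  2..4  -- padding (2B)
  4..76  ammo  (72B, 4-aligned)
  76..77  vy  (1B, 1-aligned)
  77..78  vx  (1B, 1-aligned)
  78..80  -- padding (2B)
  80..88  score  (8B, 4-aligned)
  88..92  cooldown  (4B, 4-aligned)
  92..96  id  (4B, 4-aligned)
  96..124  z  (28B, 4-aligned)
  sizeof = 124, alignof = 4
136 − 124 = 12

12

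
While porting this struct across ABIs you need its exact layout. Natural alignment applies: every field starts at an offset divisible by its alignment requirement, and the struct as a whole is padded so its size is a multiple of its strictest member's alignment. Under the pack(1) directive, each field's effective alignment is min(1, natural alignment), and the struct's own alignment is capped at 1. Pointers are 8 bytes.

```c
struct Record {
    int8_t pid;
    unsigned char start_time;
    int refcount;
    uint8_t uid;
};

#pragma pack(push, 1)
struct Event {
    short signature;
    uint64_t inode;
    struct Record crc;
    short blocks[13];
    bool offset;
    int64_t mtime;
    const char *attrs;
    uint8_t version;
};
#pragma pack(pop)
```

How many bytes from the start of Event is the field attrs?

Record: 0..1  pid  (1B, 1-aligned); 1..2  start_time  (1B, 1-aligned); 2..4  -- padding (2B); 4..8  refcount  (4B, 4-aligned); 8..9  uid  (1B, 1-aligned); 9..12  -- tail padding (3B); sizeof = 12, alignof = 4
0..2  signature  (2B, 1-aligned)
2..10  inode  (8B, 1-aligned)
10..22  crc  (12B, 1-aligned)
22..48  blocks  (26B, 1-aligned)
48..49  offset  (1B, 1-aligned)
49..57  mtime  (8B, 1-aligned)
57..65  attrs  (8B, 1-aligned)

57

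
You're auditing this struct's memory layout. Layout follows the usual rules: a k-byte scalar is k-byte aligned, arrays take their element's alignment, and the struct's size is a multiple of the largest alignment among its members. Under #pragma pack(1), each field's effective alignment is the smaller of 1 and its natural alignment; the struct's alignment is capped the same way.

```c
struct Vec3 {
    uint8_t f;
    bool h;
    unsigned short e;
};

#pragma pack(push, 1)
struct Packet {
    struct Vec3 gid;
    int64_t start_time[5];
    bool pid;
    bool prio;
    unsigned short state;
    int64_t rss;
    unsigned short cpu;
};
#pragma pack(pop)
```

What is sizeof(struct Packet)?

Vec3: f at 0 (size 1, align 1) → ends 1; h at 1 (size 1, align 1) → ends 2; e at 2 (size 2, align 2) → ends 4; total 4 bytes, alignment 2
gid at 0 (size 4, align 1) → ends 4
start_time at 4 (size 40, align 1) → ends 44
pid at 44 (size 1, align 1) → ends 45
prio at 45 (size 1, align 1) → ends 46
state at 46 (size 2, align 1) → ends 48
rss at 48 (size 8, align 1) → ends 56
cpu at 56 (size 2, align 1) → ends 58
total 58 bytes, alignment 1

58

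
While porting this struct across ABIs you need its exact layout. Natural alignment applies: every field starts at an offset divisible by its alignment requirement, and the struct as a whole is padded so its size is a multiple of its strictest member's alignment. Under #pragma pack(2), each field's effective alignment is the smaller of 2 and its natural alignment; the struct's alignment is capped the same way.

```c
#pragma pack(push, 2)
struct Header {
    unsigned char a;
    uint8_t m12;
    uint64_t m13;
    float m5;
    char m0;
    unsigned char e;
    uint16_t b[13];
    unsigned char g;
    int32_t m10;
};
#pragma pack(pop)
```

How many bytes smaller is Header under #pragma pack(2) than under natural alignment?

8

natural layout:
  a at 0 (size 1, align 1) → ends 1
  m12 at 1 (size 1, align 1) → ends 2
  pad 6 to align 8 for m13
  m13 at 8 (size 8, align 8) → ends 16
  m5 at 16 (size 4, align 4) → ends 20
  m0 at 20 (size 1, align 1) → ends 21
  e at 21 (size 1, align 1) → ends 22
  b at 22 (size 26, align 2) → ends 48
  g at 48 (size 1, align 1) → ends 49
  pad 3 to align 4 for m10
  m10 at 52 (size 4, align 4) → ends 56
  total 56 bytes, alignment 8
packed(2) layout:
  a at 0 (size 1, align 1) → ends 1
  m12 at 1 (size 1, align 1) → ends 2
  m13 at 2 (size 8, align 2) → ends 10
  m5 at 10 (size 4, align 2) → ends 14
  m0 at 14 (size 1, align 1) → ends 15
  e at 15 (size 1, align 1) → ends 16
  b at 16 (size 26, align 2) → ends 42
  g at 42 (size 1, align 1) → ends 43
  pad 1 to align 2 for m10
  m10 at 44 (size 4, align 2) → ends 48
  total 48 bytes, alignment 2
56 − 48 = 8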